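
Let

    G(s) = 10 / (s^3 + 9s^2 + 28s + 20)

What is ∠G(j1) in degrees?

∠G(j1) ≈ -67.83°

At s = j1: numerator = 10, denominator = 11 + j27.
∠G = ∠num − ∠den = 0° − (67.834°) = -67.83°.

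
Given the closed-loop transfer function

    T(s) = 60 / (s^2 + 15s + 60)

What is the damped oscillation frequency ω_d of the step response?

Comparing s^2 + 15s + 60 to s^2 + 2ζωₙs + ωₙ²: ωₙ = √60 ≈ 7.746 rad/s and ζ = 15/(2·√60) ≈ 0.9682.
ζωₙ = 15/2 = 7.5, so ω_d = ωₙ√(1−ζ²) = √(ωₙ² − (ζωₙ)²) = √(60 − 7.5²) = √3.75 ≈ 1.936 rad/s.

ω_d ≈ 1.936 rad/s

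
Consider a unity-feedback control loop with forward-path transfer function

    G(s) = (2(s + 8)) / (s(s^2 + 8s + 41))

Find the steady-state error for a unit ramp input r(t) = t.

e_ss = 2.562

G(s) has one pole at the origin.
This is a Type 1 system. Kv = lim_{s→0} s·G(s) = 16/41.
e_ss = 1/Kv = 1/(16/41) = 41/16 ≈ 2.562.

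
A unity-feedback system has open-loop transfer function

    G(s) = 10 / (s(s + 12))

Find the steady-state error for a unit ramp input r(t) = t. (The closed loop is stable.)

e_ss = 1.200

G(s) has one pole at the origin.
This is a Type 1 system. Kv = lim_{s→0} s·G(s) = 10/12 = 5/6.
e_ss = 1/Kv = 1/(5/6) = 6/5 ≈ 1.200.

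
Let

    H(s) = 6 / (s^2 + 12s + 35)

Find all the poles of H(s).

The poles are the roots of the denominator s^2 + 12s + 35 = 0.
Factoring: (s + 7)(s + 5) = 0, so s = -7 and s = -5.

s = -7, -5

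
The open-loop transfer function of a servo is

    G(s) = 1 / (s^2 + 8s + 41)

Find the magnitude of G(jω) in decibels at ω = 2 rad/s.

|G(j2)|_dB ≈ -32.1 dB

Substitute s = j2: numerator = 1, denominator = 37 + j16.
|G(j2)| = |1| / |37 + j16| = 1 / 40.311 ≈ 0.02481.
In decibels: 20·log₁₀(0.02481) ≈ -32.1 dB.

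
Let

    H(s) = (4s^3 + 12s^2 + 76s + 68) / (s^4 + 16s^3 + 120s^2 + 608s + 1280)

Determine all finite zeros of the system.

s = -1, -1 ± 4j

Set the numerator to zero: 4s^3 + 12s^2 + 76s + 68 = 0, i.e. 4·(s^3 + 3s^2 + 19s + 17) = 0.
Factoring: (s + 1)(s^2 + 2s + 17) = 0.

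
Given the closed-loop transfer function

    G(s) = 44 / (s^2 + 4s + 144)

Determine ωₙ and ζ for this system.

Compare the denominator to the standard form s^2 + 2ζωₙs + ωₙ².
ωₙ² = 144, so ωₙ = 12 rad/s.
2ζωₙ = 4, so ζ = 4/(2·12) ≈ 0.1667.
With ζ = 0.1667 the response is underdamped.

ωₙ = 12 rad/s, ζ ≈ 0.1667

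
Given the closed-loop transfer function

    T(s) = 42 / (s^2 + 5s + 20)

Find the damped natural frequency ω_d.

ω_d ≈ 3.708 rad/s

Comparing s^2 + 5s + 20 to s^2 + 2ζωₙs + ωₙ²: ωₙ = √20 ≈ 4.472 rad/s and ζ = 5/(2·√20) ≈ 0.5590.
ζωₙ = 5/2 = 2.5, so ω_d = ωₙ√(1−ζ²) = √(ωₙ² − (ζωₙ)²) = √(20 − 2.5²) = √13.75 ≈ 3.708 rad/s.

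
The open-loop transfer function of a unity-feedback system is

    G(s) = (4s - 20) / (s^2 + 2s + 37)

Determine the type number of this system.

The denominator has no factor of s at the origin — no free integrator — so this is a Type 0 system.

Type 0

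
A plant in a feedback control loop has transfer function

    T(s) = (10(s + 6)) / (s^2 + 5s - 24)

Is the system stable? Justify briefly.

unstable

The denominator s^2 + 5s - 24 factors as (s - 3)(s + 8), giving poles at s = 3, -8.
Since the pole(s) at s = 3 lie in the right half-plane, the system is unstable.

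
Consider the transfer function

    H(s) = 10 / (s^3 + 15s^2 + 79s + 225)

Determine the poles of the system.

s = -9, -3 + 4j, -3 - 4j

The poles are the roots of the denominator s^3 + 15s^2 + 79s + 225 = 0.
Trying s = -9: the polynomial evaluates to 0, so (s + 9) is a factor.
Dividing out leaves s^2 + 6s + 25 = 0.
The quadratic formula then gives s = -3 ± 4j.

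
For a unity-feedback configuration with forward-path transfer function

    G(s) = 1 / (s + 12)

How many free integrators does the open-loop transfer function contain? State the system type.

The denominator has no factor of s at the origin — no free integrator — so this is a Type 0 system.

Type 0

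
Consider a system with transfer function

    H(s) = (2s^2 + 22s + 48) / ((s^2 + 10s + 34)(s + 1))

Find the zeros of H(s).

s = -3, -8

Set the numerator to zero: 2s^2 + 22s + 48 = 0, i.e. 2·(s^2 + 11s + 24) = 0.
Factoring: (s + 3)(s + 8) = 0.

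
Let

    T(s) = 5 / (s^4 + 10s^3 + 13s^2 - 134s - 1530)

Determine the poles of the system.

s = -9, -3 ± 5j, 5

The poles are the roots of the denominator s^4 + 10s^3 + 13s^2 - 134s - 1530 = 0.
Trying s = -9: the polynomial evaluates to 0, so (s + 9) is a factor.
Dividing out leaves s^3 + s^2 + 4s - 170 = 0.
This factors further as (s^2 + 6s + 34)(s - 5) = 0.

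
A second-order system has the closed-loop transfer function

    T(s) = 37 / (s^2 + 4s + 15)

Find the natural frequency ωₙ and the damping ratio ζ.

Compare the denominator to the standard form s^2 + 2ζωₙs + ωₙ².
ωₙ² = 15, so ωₙ = √15 ≈ 3.873 rad/s.
2ζωₙ = 4, so ζ = 4/(2·√15) ≈ 0.5164.
With ζ = 0.5164 the response is underdamped.

ωₙ ≈ 3.873 rad/s, ζ ≈ 0.5164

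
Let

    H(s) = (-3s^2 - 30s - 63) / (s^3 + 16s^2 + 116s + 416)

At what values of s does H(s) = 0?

s = -3, -7

Set the numerator to zero: -3s^2 - 30s - 63 = 0, i.e. -3·(s^2 + 10s + 21) = 0.
Factoring: (s + 3)(s + 7) = 0.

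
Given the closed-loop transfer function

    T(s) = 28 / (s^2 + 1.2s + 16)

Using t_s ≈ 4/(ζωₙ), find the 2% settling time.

t_s ≈ 6.667 s

Comparing s^2 + 1.2s + 16 to s^2 + 2ζωₙs + ωₙ²: ωₙ = 4 rad/s and ζ = 1.2/(2·4) = 0.15.
ζωₙ = 1.2/2 = 0.6, so t_s ≈ 4/(ζωₙ) = 4/0.6 ≈ 6.667 s.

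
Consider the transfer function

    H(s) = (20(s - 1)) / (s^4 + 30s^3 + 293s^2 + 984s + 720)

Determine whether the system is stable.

stable

The denominator s^4 + 30s^3 + 293s^2 + 984s + 720 factors as (s + 12)^2(s + 1)(s + 5), giving poles at s = -12, -12, -1, -5.
Since all poles lie strictly in the left half-plane, the system is stable.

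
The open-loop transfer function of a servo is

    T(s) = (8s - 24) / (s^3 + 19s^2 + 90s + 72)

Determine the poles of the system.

s = -12, -6, -1

The poles are the roots of the denominator s^3 + 19s^2 + 90s + 72 = 0.
Trying s = -12: the polynomial evaluates to 0, so (s + 12) is a factor.
Dividing out leaves s^2 + 7s + 6 = 0.
Factoring the quadratic: (s + 6)(s + 1) = 0.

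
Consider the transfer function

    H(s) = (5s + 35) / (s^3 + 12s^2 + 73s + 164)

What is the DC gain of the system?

Set s = 0: H(0) = (35) / (164) = 35/164.

H(0) = 35/164 ≈ 0.2134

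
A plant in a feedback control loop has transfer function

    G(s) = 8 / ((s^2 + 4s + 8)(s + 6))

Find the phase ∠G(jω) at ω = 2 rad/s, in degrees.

∠G(j2) ≈ -81.87°

At s = j2: numerator = 8, denominator = 8 + j56.
∠G = ∠num − ∠den = 0° − (81.870°) = -81.87°.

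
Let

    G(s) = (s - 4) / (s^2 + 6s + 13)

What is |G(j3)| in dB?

|G(j3)|_dB ≈ -11.3 dB

Substitute s = j3: numerator = -4 + j3, denominator = 4 + j18.
|G(j3)| = |-4 + j3| / |4 + j18| = 5 / 18.439 ≈ 0.2712.
In decibels: 20·log₁₀(0.2712) ≈ -11.3 dB.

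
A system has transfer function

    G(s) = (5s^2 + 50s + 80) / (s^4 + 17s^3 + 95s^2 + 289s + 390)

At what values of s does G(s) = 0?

s = -8, -2

Set the numerator to zero: 5s^2 + 50s + 80 = 0, i.e. 5·(s^2 + 10s + 16) = 0.
Factoring: (s + 8)(s + 2) = 0.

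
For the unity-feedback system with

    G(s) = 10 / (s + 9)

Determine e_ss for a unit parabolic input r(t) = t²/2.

G(s) has no poles at the origin.
This is a Type 0 system; Ka = lim_{s→0} s^2·G(s) = 0, so the steady-state error for a parabola input is infinite.

e_ss = ∞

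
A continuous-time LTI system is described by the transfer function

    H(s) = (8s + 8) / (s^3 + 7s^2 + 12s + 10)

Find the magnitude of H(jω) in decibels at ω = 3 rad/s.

Substitute s = j3: numerator = 8 + j24, denominator = -53 + j9.
|H(j3)| = |8 + j24| / |-53 + j9| = 25.298 / 53.759 ≈ 0.4706.
In decibels: 20·log₁₀(0.4706) ≈ -6.55 dB.

|H(j3)|_dB ≈ -6.55 dB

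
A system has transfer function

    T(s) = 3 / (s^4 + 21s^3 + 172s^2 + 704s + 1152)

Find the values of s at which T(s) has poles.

The poles are the roots of the denominator s^4 + 21s^3 + 172s^2 + 704s + 1152 = 0.
Trying s = -9: the polynomial evaluates to 0, so (s + 9) is a factor.
Dividing out leaves s^3 + 12s^2 + 64s + 128 = 0.
This factors further as (s + 4)(s^2 + 8s + 32) = 0.

s = -9, -4, -4 ± 4j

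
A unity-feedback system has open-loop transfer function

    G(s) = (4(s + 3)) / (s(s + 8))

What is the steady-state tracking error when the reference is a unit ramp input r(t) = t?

G(s) has one pole at the origin.
This is a Type 1 system. Kv = lim_{s→0} s·G(s) = 12/8 = 3/2.
e_ss = 1/Kv = 1/(3/2) = 2/3 ≈ 0.6667.

e_ss = 0.6667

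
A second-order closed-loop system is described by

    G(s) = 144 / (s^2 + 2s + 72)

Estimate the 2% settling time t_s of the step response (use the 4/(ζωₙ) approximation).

t_s ≈ 4 s

Comparing s^2 + 2s + 72 to s^2 + 2ζωₙs + ωₙ²: ωₙ = √72 ≈ 8.485 rad/s and ζ = 2/(2·√72) ≈ 0.1179.
ζωₙ = 2/2 = 1, so t_s ≈ 4/(ζωₙ) = 4/1 = 4 s.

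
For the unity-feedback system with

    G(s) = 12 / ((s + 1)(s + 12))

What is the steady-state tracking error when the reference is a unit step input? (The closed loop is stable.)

e_ss = 0.5000

G(s) has no poles at the origin.
This is a Type 0 system. Kp = lim_{s→0} G(s) = 12/12 = 1.
e_ss = 1/(1 + Kp) = 1/(1 + 1) = 1/2 ≈ 0.5000.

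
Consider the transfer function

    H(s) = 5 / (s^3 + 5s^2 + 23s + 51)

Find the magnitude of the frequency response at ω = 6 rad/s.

|H(j6)| ≈ 0.03317

Substitute s = j6: numerator = 5, denominator = -129 - j78.
|H(j6)| = |5| / |-129 - j78| = 5 / 150.75 ≈ 0.03317.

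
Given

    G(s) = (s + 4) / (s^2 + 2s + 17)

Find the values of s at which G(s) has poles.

The poles are the roots of the denominator s^2 + 2s + 17 = 0.
Using the quadratic formula: s = (-2 ± √(-64))/2 = -1 ± 4j.

s = -1 + 4j, -1 - 4j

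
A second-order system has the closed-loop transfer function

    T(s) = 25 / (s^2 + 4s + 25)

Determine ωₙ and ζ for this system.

Compare the denominator to the standard form s^2 + 2ζωₙs + ωₙ².
ωₙ² = 25, so ωₙ = 5 rad/s.
2ζωₙ = 4, so ζ = 4/(2·5) = 0.4.
With ζ = 0.4 the response is underdamped.

ωₙ = 5 rad/s, ζ = 0.4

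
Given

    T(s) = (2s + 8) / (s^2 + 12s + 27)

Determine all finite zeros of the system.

s = -4

Set the numerator to zero: 2s + 8 = 0, i.e. 2·(s + 4) = 0.
So s = -4.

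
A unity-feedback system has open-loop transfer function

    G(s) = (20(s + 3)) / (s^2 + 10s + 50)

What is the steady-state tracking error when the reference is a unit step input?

G(s) has no poles at the origin.
This is a Type 0 system. Kp = lim_{s→0} G(s) = 60/50 = 6/5.
e_ss = 1/(1 + Kp) = 1/(1 + 6/5) = 5/11 ≈ 0.4545.

e_ss = 0.4545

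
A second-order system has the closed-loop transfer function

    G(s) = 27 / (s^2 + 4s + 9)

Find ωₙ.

ωₙ = 3 rad/s

Compare the denominator to the standard form s^2 + 2ζωₙs + ωₙ².
ωₙ² = 9, so ωₙ = 3 rad/s.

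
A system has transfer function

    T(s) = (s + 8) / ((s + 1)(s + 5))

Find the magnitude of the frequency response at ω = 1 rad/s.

|T(j1)| ≈ 1.118

Substitute s = j1: numerator = 8 + j1, denominator = 4 + j6.
|T(j1)| = |8 + j1| / |4 + j6| = 8.0623 / 7.2111 ≈ 1.118.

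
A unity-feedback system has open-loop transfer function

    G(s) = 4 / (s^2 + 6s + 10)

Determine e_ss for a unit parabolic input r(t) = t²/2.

e_ss = ∞

G(s) has no poles at the origin.
This is a Type 0 system; Ka = lim_{s→0} s^2·G(s) = 0, so the steady-state error for a parabola input is infinite.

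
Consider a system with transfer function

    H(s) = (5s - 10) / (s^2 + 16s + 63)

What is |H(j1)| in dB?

Substitute s = j1: numerator = -10 + j5, denominator = 62 + j16.
|H(j1)| = |-10 + j5| / |62 + j16| = 11.180 / 64.031 ≈ 0.1746.
In decibels: 20·log₁₀(0.1746) ≈ -15.2 dB.

|H(j1)|_dB ≈ -15.2 dB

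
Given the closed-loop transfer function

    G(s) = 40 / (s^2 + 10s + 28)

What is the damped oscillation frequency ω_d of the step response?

ω_d ≈ 1.732 rad/s

Comparing s^2 + 10s + 28 to s^2 + 2ζωₙs + ωₙ²: ωₙ = √28 ≈ 5.292 rad/s and ζ = 10/(2·√28) ≈ 0.9449.
ζωₙ = 10/2 = 5, so ω_d = ωₙ√(1−ζ²) = √(ωₙ² − (ζωₙ)²) = √(28 − 5²) = √3 ≈ 1.732 rad/s.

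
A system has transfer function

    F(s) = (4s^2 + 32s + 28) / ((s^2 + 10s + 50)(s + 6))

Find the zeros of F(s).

Set the numerator to zero: 4s^2 + 32s + 28 = 0, i.e. 4·(s^2 + 8s + 7) = 0.
Factoring: (s + 7)(s + 1) = 0.

s = -7, -1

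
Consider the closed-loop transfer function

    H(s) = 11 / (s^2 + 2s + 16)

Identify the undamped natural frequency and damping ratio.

Compare the denominator to the standard form s^2 + 2ζωₙs + ωₙ².
ωₙ² = 16, so ωₙ = 4 rad/s.
2ζωₙ = 2, so ζ = 2/(2·4) = 0.25.

ωₙ = 4 rad/s, ζ = 0.25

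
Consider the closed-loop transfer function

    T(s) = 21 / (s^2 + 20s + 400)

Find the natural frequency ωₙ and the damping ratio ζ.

Compare the denominator to the standard form s^2 + 2ζωₙs + ωₙ².
ωₙ² = 400, so ωₙ = 20 rad/s.
2ζωₙ = 20, so ζ = 20/(2·20) = 0.5.
With ζ = 0.5 the response is underdamped.

ωₙ = 20 rad/s, ζ = 0.5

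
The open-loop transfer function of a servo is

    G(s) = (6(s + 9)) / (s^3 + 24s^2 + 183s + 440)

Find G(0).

Set s = 0: G(0) = (54) / (440) = 27/220.

G(0) = 27/220 ≈ 0.1227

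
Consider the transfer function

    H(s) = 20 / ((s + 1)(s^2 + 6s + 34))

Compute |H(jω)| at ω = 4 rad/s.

|H(j4)| ≈ 0.1617

Substitute s = j4: numerator = 20, denominator = -78 + j96.
|H(j4)| = |20| / |-78 + j96| = 20 / 123.69 ≈ 0.1617.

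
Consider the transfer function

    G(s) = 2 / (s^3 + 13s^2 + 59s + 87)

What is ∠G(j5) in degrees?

At s = j5: numerator = 2, denominator = -238 + j170.
∠G = ∠num − ∠den = 0° − (144.46°) = -144.5°.

∠G(j5) ≈ -144.5°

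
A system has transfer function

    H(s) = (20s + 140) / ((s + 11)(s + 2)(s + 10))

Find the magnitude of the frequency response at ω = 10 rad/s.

Substitute s = j10: numerator = 140 + j200, denominator = -2080 + j520.
|H(j10)| = |140 + j200| / |-2080 + j520| = 244.13 / 2144.0 ≈ 0.1139.

|H(j10)| ≈ 0.1139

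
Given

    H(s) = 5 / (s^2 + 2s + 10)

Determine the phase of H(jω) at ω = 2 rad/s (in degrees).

∠H(j2) ≈ -33.69°

At s = j2: numerator = 5, denominator = 6 + j4.
∠H = ∠num − ∠den = 0° − (33.690°) = -33.69°.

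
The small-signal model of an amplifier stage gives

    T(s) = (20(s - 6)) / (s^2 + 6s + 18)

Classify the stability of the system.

The denominator s^2 + 6s + 18 factors as (s^2 + 6s + 18), giving poles at s = -3 + 3j, -3 - 3j.
Since all poles lie strictly in the left half-plane, the system is stable.

stable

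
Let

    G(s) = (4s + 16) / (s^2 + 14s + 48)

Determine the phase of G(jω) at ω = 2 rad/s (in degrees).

∠G(j2) ≈ -5.906°

At s = j2: numerator = 16 + j8, denominator = 44 + j28.
∠G = ∠num − ∠den = 26.565° − (32.471°) = -5.906°.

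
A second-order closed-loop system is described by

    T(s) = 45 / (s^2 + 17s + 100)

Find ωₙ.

Compare the denominator to the standard form s^2 + 2ζωₙs + ωₙ².
ωₙ² = 100, so ωₙ = 10 rad/s.

ωₙ = 10 rad/s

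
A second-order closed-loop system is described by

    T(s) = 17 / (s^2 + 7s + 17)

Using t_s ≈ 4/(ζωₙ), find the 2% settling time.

Comparing s^2 + 7s + 17 to s^2 + 2ζωₙs + ωₙ²: ωₙ = √17 ≈ 4.123 rad/s and ζ = 7/(2·√17) ≈ 0.8489.
ζωₙ = 7/2 = 3.5, so t_s ≈ 4/(ζωₙ) = 4/3.5 ≈ 1.143 s.

t_s ≈ 1.143 s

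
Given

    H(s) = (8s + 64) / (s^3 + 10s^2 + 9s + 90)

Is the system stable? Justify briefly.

marginally stable

The denominator s^3 + 10s^2 + 9s + 90 factors as (s^2 + 9)(s + 10), giving poles at s = 3j, -3j, -10.
Since the simple pole(s) at s = 3j, -3j lie on the jω-axis with none in the right half-plane, the system is marginally stable.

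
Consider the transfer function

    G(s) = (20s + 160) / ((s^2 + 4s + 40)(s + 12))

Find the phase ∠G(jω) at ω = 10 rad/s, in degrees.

∠G(j10) ≈ -134.8°

At s = j10: numerator = 160 + j200, denominator = -1120 - j120.
∠G = ∠num − ∠den = 51.340° − (-173.88°) = 225.2°, which wraps to -134.8°.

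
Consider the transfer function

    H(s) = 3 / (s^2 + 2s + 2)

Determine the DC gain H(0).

H(0) = 3/2 ≈ 1.500

Set s = 0: H(0) = (3) / (2) = 3/2.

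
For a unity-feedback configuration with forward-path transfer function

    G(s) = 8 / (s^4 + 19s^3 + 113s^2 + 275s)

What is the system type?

The denominator has 1 factor of s at the origin (free integrator), so this is a Type 1 system.

Type 1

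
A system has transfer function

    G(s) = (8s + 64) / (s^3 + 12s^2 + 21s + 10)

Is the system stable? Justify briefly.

The denominator s^3 + 12s^2 + 21s + 10 factors as (s + 1)^2(s + 10), giving poles at s = -1, -1, -10.
Since all poles lie strictly in the left half-plane, the system is stable.

stable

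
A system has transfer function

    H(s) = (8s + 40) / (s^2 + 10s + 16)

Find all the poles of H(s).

The poles are the roots of the denominator s^2 + 10s + 16 = 0.
Factoring: (s + 8)(s + 2) = 0, so s = -8 and s = -2.

s = -8, -2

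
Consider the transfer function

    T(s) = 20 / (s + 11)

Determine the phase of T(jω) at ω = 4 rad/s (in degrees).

At s = j4: numerator = 20, denominator = 11 + j4.
∠T = ∠num − ∠den = 0° − (19.983°) = -19.98°.

∠T(j4) ≈ -19.98°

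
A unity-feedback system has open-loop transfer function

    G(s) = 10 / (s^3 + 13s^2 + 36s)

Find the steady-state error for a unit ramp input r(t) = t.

e_ss = 3.600

G(s) has one pole at the origin.
This is a Type 1 system. Kv = lim_{s→0} s·G(s) = 10/36 = 5/18.
e_ss = 1/Kv = 1/(5/18) = 18/5 ≈ 3.600.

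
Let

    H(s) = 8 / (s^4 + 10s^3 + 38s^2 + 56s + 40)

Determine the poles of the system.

The poles are the roots of the denominator s^4 + 10s^3 + 38s^2 + 56s + 40 = 0.
No real roots exist; factor into two real quadratics: (s^2 + 2s + 2)(s^2 + 8s + 20) = 0.
Each quadratic gives a conjugate pair via the quadratic formula.

s = -1 ± j, -4 ± 2j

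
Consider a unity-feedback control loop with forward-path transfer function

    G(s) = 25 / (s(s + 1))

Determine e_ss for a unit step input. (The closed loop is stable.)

G(s) has one pole at the origin.
This is a Type 1 system; for a step input the steady-state error is zero.

e_ss = 0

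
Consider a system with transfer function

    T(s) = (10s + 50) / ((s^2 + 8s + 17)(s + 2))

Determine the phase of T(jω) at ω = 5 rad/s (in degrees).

∠T(j5) ≈ -124.5°

At s = j5: numerator = 50 + j50, denominator = -216 + j40.
∠T = ∠num − ∠den = 45° − (169.51°) = -124.5°.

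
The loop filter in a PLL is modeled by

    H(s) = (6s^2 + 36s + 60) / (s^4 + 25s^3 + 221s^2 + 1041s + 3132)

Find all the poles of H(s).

The poles are the roots of the denominator s^4 + 25s^3 + 221s^2 + 1041s + 3132 = 0.
Trying s = -12: the polynomial evaluates to 0, so (s + 12) is a factor.
Dividing out leaves s^3 + 13s^2 + 65s + 261 = 0.
This factors further as (s^2 + 4s + 29)(s + 9) = 0.

s = -2 ± 5j, -12, -9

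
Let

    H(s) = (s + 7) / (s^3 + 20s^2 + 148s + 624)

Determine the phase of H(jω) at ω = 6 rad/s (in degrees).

∠H(j6) ≈ -57.53°

At s = j6: numerator = 7 + j6, denominator = -96 + j672.
∠H = ∠num − ∠den = 40.601° − (98.130°) = -57.53°.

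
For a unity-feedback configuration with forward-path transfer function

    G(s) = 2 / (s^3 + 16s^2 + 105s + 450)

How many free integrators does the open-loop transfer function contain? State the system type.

Type 0

The denominator has no factor of s at the origin — no free integrator — so this is a Type 0 system.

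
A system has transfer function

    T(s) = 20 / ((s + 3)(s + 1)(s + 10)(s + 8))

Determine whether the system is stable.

stable

The poles can be read from the denominator factors: s = -3, -1, -10, -8.
Since all poles lie strictly in the left half-plane, the system is stable.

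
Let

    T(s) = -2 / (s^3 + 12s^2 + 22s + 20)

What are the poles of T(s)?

The poles are the roots of the denominator s^3 + 12s^2 + 22s + 20 = 0.
Trying s = -10: the polynomial evaluates to 0, so (s + 10) is a factor.
Dividing out leaves s^2 + 2s + 2 = 0.
The quadratic formula then gives s = -1 ± 1j.

s = -1 ± j, -10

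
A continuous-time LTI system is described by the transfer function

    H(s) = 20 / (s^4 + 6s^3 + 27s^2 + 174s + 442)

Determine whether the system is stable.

unstable

The denominator s^4 + 6s^3 + 27s^2 + 174s + 442 factors as (s^2 + 8s + 17)(s^2 - 2s + 26), giving poles at s = -4 ± j, 1 ± 5j.
Since the pole(s) at s = 1 + 5j, 1 - 5j lie in the right half-plane, the system is unstable.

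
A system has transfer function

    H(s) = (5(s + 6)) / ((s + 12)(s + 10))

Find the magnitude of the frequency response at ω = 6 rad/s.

Substitute s = j6: numerator = 30 + j30, denominator = 84 + j132.
|H(j6)| = |30 + j30| / |84 + j132| = 42.426 / 156.46 ≈ 0.2712.

|H(j6)| ≈ 0.2712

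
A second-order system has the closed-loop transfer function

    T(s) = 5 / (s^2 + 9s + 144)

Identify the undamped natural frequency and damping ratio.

Compare the denominator to the standard form s^2 + 2ζωₙs + ωₙ².
ωₙ² = 144, so ωₙ = 12 rad/s.
2ζωₙ = 9, so ζ = 9/(2·12) = 0.375.

ωₙ = 12 rad/s, ζ = 0.375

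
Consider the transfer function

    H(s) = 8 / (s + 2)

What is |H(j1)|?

Substitute s = j1: numerator = 8, denominator = 2 + j1.
|H(j1)| = |8| / |2 + j1| = 8 / 2.2361 ≈ 3.578.

|H(j1)| ≈ 3.578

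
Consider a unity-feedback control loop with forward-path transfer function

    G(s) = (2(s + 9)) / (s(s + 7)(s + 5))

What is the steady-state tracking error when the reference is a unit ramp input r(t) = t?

e_ss = 1.944

G(s) has one pole at the origin.
This is a Type 1 system. Kv = lim_{s→0} s·G(s) = 18/35.
e_ss = 1/Kv = 1/(18/35) = 35/18 ≈ 1.944.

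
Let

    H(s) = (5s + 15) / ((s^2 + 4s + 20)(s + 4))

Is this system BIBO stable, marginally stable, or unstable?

stable

The poles can be read from the denominator factors: s = -2 ± 4j, -4.
Since all poles lie strictly in the left half-plane, the system is stable.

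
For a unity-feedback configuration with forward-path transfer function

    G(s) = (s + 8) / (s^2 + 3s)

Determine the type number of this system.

Type 1

The denominator has 1 factor of s at the origin (free integrator), so this is a Type 1 system.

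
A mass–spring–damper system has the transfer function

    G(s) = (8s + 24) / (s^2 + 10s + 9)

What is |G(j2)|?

|G(j2)| ≈ 1.399

Substitute s = j2: numerator = 24 + j16, denominator = 5 + j20.
|G(j2)| = |24 + j16| / |5 + j20| = 28.844 / 20.616 ≈ 1.399.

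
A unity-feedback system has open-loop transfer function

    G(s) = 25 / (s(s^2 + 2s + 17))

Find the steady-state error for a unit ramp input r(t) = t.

G(s) has one pole at the origin.
This is a Type 1 system. Kv = lim_{s→0} s·G(s) = 25/17.
e_ss = 1/Kv = 1/(25/17) = 17/25 ≈ 0.6800.

e_ss = 0.6800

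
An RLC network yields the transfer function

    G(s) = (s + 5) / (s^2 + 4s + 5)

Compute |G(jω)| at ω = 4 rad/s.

Substitute s = j4: numerator = 5 + j4, denominator = -11 + j16.
|G(j4)| = |5 + j4| / |-11 + j16| = 6.4031 / 19.416 ≈ 0.3298.

|G(j4)| ≈ 0.3298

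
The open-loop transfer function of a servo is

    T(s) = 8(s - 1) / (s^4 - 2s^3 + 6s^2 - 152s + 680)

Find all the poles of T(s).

The poles are the roots of the denominator s^4 - 2s^3 + 6s^2 - 152s + 680 = 0.
No real roots exist; factor into two real quadratics: (s^2 + 6s + 34)(s^2 - 8s + 20) = 0.
Each quadratic gives a conjugate pair via the quadratic formula.

s = -3 + 5j, -3 - 5j, 4 + 2j, 4 - 2j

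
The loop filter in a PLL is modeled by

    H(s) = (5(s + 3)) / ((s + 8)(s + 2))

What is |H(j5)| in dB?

Substitute s = j5: numerator = 15 + j25, denominator = -9 + j50.
|H(j5)| = |15 + j25| / |-9 + j50| = 29.155 / 50.804 ≈ 0.5739.
In decibels: 20·log₁₀(0.5739) ≈ -4.82 dB.

|H(j5)|_dB ≈ -4.82 dB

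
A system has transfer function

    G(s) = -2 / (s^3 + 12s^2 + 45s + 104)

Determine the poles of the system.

s = -2 ± 3j, -8

The poles are the roots of the denominator s^3 + 12s^2 + 45s + 104 = 0.
Trying s = -8: the polynomial evaluates to 0, so (s + 8) is a factor.
Dividing out leaves s^2 + 4s + 13 = 0.
The quadratic formula then gives s = -2 ± 3j.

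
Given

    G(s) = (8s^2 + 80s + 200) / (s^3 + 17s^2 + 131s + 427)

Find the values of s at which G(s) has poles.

The poles are the roots of the denominator s^3 + 17s^2 + 131s + 427 = 0.
Trying s = -7: the polynomial evaluates to 0, so (s + 7) is a factor.
Dividing out leaves s^2 + 10s + 61 = 0.
The quadratic formula then gives s = -5 ± 6j.

s = -5 + 6j, -5 - 6j, -7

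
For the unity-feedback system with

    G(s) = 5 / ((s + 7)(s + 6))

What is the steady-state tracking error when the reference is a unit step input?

e_ss = 0.8936

G(s) has no poles at the origin.
This is a Type 0 system. Kp = lim_{s→0} G(s) = 5/42.
e_ss = 1/(1 + Kp) = 1/(1 + 5/42) = 42/47 ≈ 0.8936.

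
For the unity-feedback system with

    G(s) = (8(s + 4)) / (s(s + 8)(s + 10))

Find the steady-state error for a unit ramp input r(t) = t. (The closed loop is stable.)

G(s) has one pole at the origin.
This is a Type 1 system. Kv = lim_{s→0} s·G(s) = 32/80 = 2/5.
e_ss = 1/Kv = 1/(2/5) = 5/2 ≈ 2.500.

e_ss = 2.500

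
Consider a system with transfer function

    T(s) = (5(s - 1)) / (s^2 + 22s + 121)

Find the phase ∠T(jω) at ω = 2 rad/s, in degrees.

At s = j2: numerator = -5 + j10, denominator = 117 + j44.
∠T = ∠num − ∠den = 116.57° − (20.610°) = 95.96°.

∠T(j2) ≈ 95.96°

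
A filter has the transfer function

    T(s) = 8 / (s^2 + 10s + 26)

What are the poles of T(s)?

s = -5 ± j

The poles are the roots of the denominator s^2 + 10s + 26 = 0.
Using the quadratic formula: s = (-10 ± √(-4))/2 = -5 ± 1j.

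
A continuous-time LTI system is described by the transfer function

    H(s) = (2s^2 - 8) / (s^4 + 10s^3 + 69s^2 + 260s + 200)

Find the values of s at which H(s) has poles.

The poles are the roots of the denominator s^4 + 10s^3 + 69s^2 + 260s + 200 = 0.
Trying s = -5: the polynomial evaluates to 0, so (s + 5) is a factor.
Dividing out leaves s^3 + 5s^2 + 44s + 40 = 0.
This factors further as (s^2 + 4s + 40)(s + 1) = 0.

s = -2 ± 6j, -5, -1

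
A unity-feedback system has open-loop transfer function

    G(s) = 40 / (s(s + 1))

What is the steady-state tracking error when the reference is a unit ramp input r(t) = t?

e_ss = 0.02500

G(s) has one pole at the origin.
This is a Type 1 system. Kv = lim_{s→0} s·G(s) = 40/1.
e_ss = 1/Kv = 1/(40) = 1/40 ≈ 0.02500.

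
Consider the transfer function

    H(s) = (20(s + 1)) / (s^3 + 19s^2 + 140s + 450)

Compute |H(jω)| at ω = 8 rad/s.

Substitute s = j8: numerator = 20 + j160, denominator = -766 + j608.
|H(j8)| = |20 + j160| / |-766 + j608| = 161.25 / 977.97 ≈ 0.1649.

|H(j8)| ≈ 0.1649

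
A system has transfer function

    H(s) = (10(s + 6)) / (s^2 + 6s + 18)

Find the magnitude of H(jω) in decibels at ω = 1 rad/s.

|H(j1)|_dB ≈ 10.6 dB

Substitute s = j1: numerator = 60 + j10, denominator = 17 + j6.
|H(j1)| = |60 + j10| / |17 + j6| = 60.828 / 18.028 ≈ 3.374.
In decibels: 20·log₁₀(3.374) ≈ 10.6 dB.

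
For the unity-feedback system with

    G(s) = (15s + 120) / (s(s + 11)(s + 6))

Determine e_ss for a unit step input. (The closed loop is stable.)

G(s) has one pole at the origin.
This is a Type 1 system; for a step input the steady-state error is zero.

e_ss = 0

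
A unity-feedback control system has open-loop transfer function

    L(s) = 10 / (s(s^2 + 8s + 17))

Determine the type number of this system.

Type 1

The denominator has 1 factor of s at the origin (free integrator), so this is a Type 1 system.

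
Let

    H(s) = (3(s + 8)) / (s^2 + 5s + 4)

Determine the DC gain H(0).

H(0) = 6

Set s = 0: H(0) = (24) / (4) = 6.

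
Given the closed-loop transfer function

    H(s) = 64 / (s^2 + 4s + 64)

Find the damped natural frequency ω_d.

ω_d ≈ 7.746 rad/s

Comparing s^2 + 4s + 64 to s^2 + 2ζωₙs + ωₙ²: ωₙ = 8 rad/s and ζ = 4/(2·8) = 0.25.
ζωₙ = 4/2 = 2, so ω_d = ωₙ√(1−ζ²) = √(ωₙ² − (ζωₙ)²) = √(64 − 2²) = √60 ≈ 7.746 rad/s.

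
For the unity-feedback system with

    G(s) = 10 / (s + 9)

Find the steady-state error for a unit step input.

G(s) has no poles at the origin.
This is a Type 0 system. Kp = lim_{s→0} G(s) = 10/9.
e_ss = 1/(1 + Kp) = 1/(1 + 10/9) = 9/19 ≈ 0.4737.

e_ss = 0.4737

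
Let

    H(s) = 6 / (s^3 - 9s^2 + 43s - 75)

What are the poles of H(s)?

s = 3 ± 4j, 3

The poles are the roots of the denominator s^3 - 9s^2 + 43s - 75 = 0.
Trying s = 3: the polynomial evaluates to 0, so (s - 3) is a factor.
Dividing out leaves s^2 - 6s + 25 = 0.
The quadratic formula then gives s = 3 ± 4j.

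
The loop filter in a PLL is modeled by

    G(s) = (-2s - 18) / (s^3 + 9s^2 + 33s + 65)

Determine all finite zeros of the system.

Set the numerator to zero: -2s - 18 = 0, i.e. -2·(s + 9) = 0.
So s = -9.

s = -9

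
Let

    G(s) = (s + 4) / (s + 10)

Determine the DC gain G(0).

Set s = 0: G(0) = (4) / (10) = 2/5.

G(0) = 2/5 ≈ 0.4000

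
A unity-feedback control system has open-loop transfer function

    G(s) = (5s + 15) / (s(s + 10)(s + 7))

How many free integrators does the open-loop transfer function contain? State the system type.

Type 1

The denominator has 1 factor of s at the origin (free integrator), so this is a Type 1 system.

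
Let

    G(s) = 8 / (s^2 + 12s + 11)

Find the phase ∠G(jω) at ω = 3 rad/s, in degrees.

At s = j3: numerator = 8, denominator = 2 + j36.
∠G = ∠num − ∠den = 0° − (86.820°) = -86.82°.

∠G(j3) ≈ -86.82°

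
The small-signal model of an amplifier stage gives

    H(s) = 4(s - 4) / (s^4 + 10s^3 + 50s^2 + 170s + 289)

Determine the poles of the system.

The poles are the roots of the denominator s^4 + 10s^3 + 50s^2 + 170s + 289 = 0.
No real roots exist; factor into two real quadratics: (s^2 + 2s + 17)(s^2 + 8s + 17) = 0.
Each quadratic gives a conjugate pair via the quadratic formula.

s = -1 + 4j, -1 - 4j, -4 + j, -4 - j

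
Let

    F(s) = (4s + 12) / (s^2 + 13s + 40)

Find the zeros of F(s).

Set the numerator to zero: 4s + 12 = 0, i.e. 4·(s + 3) = 0.
So s = -3.

s = -3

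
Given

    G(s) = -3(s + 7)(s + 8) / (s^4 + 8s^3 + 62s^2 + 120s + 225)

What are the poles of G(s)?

s = -1 ± 2j, -3 ± 6j

The poles are the roots of the denominator s^4 + 8s^3 + 62s^2 + 120s + 225 = 0.
No real roots exist; factor into two real quadratics: (s^2 + 2s + 5)(s^2 + 6s + 45) = 0.
Each quadratic gives a conjugate pair via the quadratic formula.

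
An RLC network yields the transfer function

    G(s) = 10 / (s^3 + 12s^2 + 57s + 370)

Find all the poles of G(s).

The poles are the roots of the denominator s^3 + 12s^2 + 57s + 370 = 0.
Trying s = -10: the polynomial evaluates to 0, so (s + 10) is a factor.
Dividing out leaves s^2 + 2s + 37 = 0.
The quadratic formula then gives s = -1 ± 6j.

s = -1 + 6j, -1 - 6j, -10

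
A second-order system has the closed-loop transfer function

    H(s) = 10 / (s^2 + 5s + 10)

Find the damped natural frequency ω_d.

Comparing s^2 + 5s + 10 to s^2 + 2ζωₙs + ωₙ²: ωₙ = √10 ≈ 3.162 rad/s and ζ = 5/(2·√10) ≈ 0.7906.
ζωₙ = 5/2 = 2.5, so ω_d = ωₙ√(1−ζ²) = √(ωₙ² − (ζωₙ)²) = √(10 − 2.5²) = √3.75 ≈ 1.936 rad/s.

ω_d ≈ 1.936 rad/s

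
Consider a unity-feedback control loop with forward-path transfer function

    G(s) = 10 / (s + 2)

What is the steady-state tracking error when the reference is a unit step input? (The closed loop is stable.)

G(s) has no poles at the origin.
This is a Type 0 system. Kp = lim_{s→0} G(s) = 10/2 = 5.
e_ss = 1/(1 + Kp) = 1/(1 + 5) = 1/6 ≈ 0.1667.

e_ss = 0.1667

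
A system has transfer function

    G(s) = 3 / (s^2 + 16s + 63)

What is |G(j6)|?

|G(j6)| ≈ 0.03008

Substitute s = j6: numerator = 3, denominator = 27 + j96.
|G(j6)| = |3| / |27 + j96| = 3 / 99.725 ≈ 0.03008.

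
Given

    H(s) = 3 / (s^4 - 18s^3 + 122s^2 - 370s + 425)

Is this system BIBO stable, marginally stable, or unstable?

The denominator s^4 - 18s^3 + 122s^2 - 370s + 425 factors as (s^2 - 8s + 17)(s - 5)^2, giving poles at s = 4 + j, 4 - j, 5, 5.
Since the pole(s) at s = 4 ± j, 5, 5 lie in the right half-plane, the system is unstable.

unstable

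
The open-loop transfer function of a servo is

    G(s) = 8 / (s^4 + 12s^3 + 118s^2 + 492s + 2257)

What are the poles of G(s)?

The poles are the roots of the denominator s^4 + 12s^3 + 118s^2 + 492s + 2257 = 0.
No real roots exist; factor into two real quadratics: (s^2 + 2s + 37)(s^2 + 10s + 61) = 0.
Each quadratic gives a conjugate pair via the quadratic formula.

s = -1 ± 6j, -5 ± 6j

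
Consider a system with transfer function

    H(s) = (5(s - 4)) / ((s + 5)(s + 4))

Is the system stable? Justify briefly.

The poles can be read from the denominator factors: s = -5, -4.
Since all poles lie strictly in the left half-plane, the system is stable.

stable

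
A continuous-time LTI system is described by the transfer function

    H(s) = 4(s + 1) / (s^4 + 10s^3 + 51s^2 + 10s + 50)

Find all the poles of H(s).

The poles are the roots of the denominator s^4 + 10s^3 + 51s^2 + 10s + 50 = 0.
No real roots exist; factor into two real quadratics: (s^2 + 1)(s^2 + 10s + 50) = 0.
Each quadratic gives a conjugate pair via the quadratic formula.

s = ±j, -5 ± 5j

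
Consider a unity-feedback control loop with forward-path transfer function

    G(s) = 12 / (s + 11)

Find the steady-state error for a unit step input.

G(s) has no poles at the origin.
This is a Type 0 system. Kp = lim_{s→0} G(s) = 12/11.
e_ss = 1/(1 + Kp) = 1/(1 + 12/11) = 11/23 ≈ 0.4783.

e_ss = 0.4783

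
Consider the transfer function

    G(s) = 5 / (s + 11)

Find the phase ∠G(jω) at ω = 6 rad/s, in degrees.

At s = j6: numerator = 5, denominator = 11 + j6.
∠G = ∠num − ∠den = 0° − (28.610°) = -28.61°.

∠G(j6) ≈ -28.61°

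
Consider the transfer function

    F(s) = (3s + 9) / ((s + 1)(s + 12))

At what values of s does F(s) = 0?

Set the numerator to zero: 3s + 9 = 0, i.e. 3·(s + 3) = 0.
So s = -3.

s = -3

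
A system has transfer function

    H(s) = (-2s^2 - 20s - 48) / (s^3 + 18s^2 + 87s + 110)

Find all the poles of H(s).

The poles are the roots of the denominator s^3 + 18s^2 + 87s + 110 = 0.
Trying s = -5: the polynomial evaluates to 0, so (s + 5) is a factor.
Dividing out leaves s^2 + 13s + 22 = 0.
Factoring the quadratic: (s + 2)(s + 11) = 0.

s = -5, -2, -11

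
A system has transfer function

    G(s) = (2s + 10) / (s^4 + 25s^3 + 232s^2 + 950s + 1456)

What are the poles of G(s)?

s = -8, -5 + j, -5 - j, -7

The poles are the roots of the denominator s^4 + 25s^3 + 232s^2 + 950s + 1456 = 0.
Trying s = -8: the polynomial evaluates to 0, so (s + 8) is a factor.
Dividing out leaves s^3 + 17s^2 + 96s + 182 = 0.
This factors further as (s^2 + 10s + 26)(s + 7) = 0.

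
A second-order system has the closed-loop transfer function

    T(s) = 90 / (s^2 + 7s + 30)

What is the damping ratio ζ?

ζ ≈ 0.6390

Compare the denominator to the standard form s^2 + 2ζωₙs + ωₙ².
ωₙ² = 30, so ωₙ = √30 ≈ 5.477 rad/s.
2ζωₙ = 7, so ζ = 7/(2·√30) ≈ 0.6390.
With ζ = 0.6390 the response is underdamped.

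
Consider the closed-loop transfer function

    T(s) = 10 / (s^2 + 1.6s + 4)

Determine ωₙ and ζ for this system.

ωₙ = 2 rad/s, ζ = 0.4

Compare the denominator to the standard form s^2 + 2ζωₙs + ωₙ².
ωₙ² = 4, so ωₙ = 2 rad/s.
2ζωₙ = 1.6, so ζ = 1.6/(2·2) = 0.4.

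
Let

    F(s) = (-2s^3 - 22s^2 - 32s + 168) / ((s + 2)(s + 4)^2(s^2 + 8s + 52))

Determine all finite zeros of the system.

s = 2, -6, -7

Set the numerator to zero: -2s^3 - 22s^2 - 32s + 168 = 0, i.e. -2·(s^3 + 11s^2 + 16s - 84) = 0.
Factoring: (s - 2)(s + 6)(s + 7) = 0.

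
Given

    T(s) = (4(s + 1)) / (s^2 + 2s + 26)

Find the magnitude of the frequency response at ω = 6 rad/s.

|T(j6)| ≈ 1.558

Substitute s = j6: numerator = 4 + j24, denominator = -10 + j12.
|T(j6)| = |4 + j24| / |-10 + j12| = 24.331 / 15.620 ≈ 1.558.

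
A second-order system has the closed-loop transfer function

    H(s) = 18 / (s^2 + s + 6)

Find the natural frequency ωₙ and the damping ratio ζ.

ωₙ ≈ 2.449 rad/s, ζ ≈ 0.2041

Compare the denominator to the standard form s^2 + 2ζωₙs + ωₙ².
ωₙ² = 6, so ωₙ = √6 ≈ 2.449 rad/s.
2ζωₙ = 1, so ζ = 1/(2·√6) ≈ 0.2041.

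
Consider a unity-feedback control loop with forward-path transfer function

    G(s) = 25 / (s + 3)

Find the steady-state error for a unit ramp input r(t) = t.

e_ss = ∞

G(s) has no poles at the origin.
This is a Type 0 system; Kv = lim_{s→0} s·G(s) = 0, so the steady-state error for a ramp input is infinite.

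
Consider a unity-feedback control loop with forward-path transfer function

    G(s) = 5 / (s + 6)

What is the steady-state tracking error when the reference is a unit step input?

G(s) has no poles at the origin.
This is a Type 0 system. Kp = lim_{s→0} G(s) = 5/6.
e_ss = 1/(1 + Kp) = 1/(1 + 5/6) = 6/11 ≈ 0.5455.

e_ss = 0.5455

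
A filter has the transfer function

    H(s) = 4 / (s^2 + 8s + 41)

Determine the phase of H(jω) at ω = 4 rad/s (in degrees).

∠H(j4) ≈ -52.00°

At s = j4: numerator = 4, denominator = 25 + j32.
∠H = ∠num − ∠den = 0° − (52.001°) = -52.00°.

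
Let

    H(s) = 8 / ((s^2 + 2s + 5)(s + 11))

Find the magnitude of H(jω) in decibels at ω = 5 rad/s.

Substitute s = j5: numerator = 8, denominator = -270 + j10.
|H(j5)| = |8| / |-270 + j10| = 8 / 270.19 ≈ 0.02961.
In decibels: 20·log₁₀(0.02961) ≈ -30.6 dB.

|H(j5)|_dB ≈ -30.6 dB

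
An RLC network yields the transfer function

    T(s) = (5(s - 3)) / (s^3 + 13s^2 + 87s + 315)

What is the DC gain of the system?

T(0) = -1/21 ≈ -0.04762

Set s = 0: T(0) = (-15) / (315) = -1/21.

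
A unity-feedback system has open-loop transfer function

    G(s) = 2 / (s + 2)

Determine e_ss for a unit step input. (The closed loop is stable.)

e_ss = 0.5000

G(s) has no poles at the origin.
This is a Type 0 system. Kp = lim_{s→0} G(s) = 2/2 = 1.
e_ss = 1/(1 + Kp) = 1/(1 + 1) = 1/2 ≈ 0.5000.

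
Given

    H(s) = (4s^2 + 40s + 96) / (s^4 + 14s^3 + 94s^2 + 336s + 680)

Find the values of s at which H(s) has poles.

The poles are the roots of the denominator s^4 + 14s^3 + 94s^2 + 336s + 680 = 0.
No real roots exist; factor into two real quadratics: (s^2 + 4s + 20)(s^2 + 10s + 34) = 0.
Each quadratic gives a conjugate pair via the quadratic formula.

s = -2 + 4j, -2 - 4j, -5 + 3j, -5 - 3j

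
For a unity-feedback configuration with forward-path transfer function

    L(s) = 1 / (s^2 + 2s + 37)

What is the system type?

The denominator has no factor of s at the origin — no free integrator — so this is a Type 0 system.

Type 0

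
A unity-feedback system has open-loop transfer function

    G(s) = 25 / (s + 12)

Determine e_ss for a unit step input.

e_ss = 0.3243

G(s) has no poles at the origin.
This is a Type 0 system. Kp = lim_{s→0} G(s) = 25/12.
e_ss = 1/(1 + Kp) = 1/(1 + 25/12) = 12/37 ≈ 0.3243.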